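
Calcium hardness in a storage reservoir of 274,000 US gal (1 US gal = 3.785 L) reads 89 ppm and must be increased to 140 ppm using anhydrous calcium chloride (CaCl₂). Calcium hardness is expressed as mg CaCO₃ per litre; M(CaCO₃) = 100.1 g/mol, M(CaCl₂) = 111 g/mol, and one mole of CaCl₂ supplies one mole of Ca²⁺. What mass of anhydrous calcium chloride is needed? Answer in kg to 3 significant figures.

Volume: 274,000 US gal × 3.785 L/gal = 1,037,090 L.
Hardness to add: (140 − 89) = 51 mg/L as CaCO₃ × 1,037,090 L = 52,890 g as CaCO₃.
Moles of Ca²⁺ (1 mol Ca²⁺ ≡ 1 mol CaCO₃): 52,890 / 100.1 g/mol = 528.4 mol.
Mass of CaCl₂: 528.4 × 111 = 58,650 g.

58.7 kg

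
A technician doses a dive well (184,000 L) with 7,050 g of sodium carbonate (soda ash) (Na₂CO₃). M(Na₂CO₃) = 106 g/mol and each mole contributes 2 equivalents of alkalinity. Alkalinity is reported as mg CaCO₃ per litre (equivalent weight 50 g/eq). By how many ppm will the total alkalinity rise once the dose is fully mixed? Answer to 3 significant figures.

36.1 ppm

Moles of Na₂CO₃: 7,050 g ÷ 106 g/mol = 66.51 mol → 133 eq of alkalinity.
As CaCO₃: 133 eq × 50 g/eq = 6651 g.
Rise: 6651 g / 184,000 L × 1000 = 36.15 mg/L.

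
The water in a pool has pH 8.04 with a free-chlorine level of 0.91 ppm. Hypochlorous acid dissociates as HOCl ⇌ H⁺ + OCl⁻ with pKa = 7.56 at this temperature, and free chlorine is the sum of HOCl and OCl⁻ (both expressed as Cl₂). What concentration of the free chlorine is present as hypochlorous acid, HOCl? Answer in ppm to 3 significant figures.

[OCl⁻]/[HOCl] = 10^(pH − pKa) = 10^(8.04 − 7.56) = 10^0.48 = 3.02.
Fraction as HOCl = 1 / (1 + 3.02) = 0.2488.
HOCl = 0.2488 × 0.91 ppm = 0.2264 ppm.

0.226 ppm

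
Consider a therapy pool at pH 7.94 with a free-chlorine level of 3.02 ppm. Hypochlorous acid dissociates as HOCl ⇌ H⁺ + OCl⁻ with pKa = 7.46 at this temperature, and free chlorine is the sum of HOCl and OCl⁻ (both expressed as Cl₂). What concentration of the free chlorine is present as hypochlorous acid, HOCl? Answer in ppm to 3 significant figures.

[OCl⁻]/[HOCl] = 10^(pH − pKa) = 10^(7.94 − 7.46) = 10^0.48 = 3.02.
Fraction as HOCl = 1 / (1 + 3.02) = 0.2488.
HOCl = 0.2488 × 3.02 ppm = 0.7513 ppm.

0.751 ppm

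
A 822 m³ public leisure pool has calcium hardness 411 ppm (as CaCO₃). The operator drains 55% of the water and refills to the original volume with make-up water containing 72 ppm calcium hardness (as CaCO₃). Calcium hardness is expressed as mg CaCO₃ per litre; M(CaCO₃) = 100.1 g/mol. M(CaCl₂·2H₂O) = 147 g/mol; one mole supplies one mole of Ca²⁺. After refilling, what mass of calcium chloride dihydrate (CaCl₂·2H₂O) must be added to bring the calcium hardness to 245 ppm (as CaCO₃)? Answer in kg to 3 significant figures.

24.7 kg

Volume: 822 m³ = 822,000 L.
After draining 55% and refilling: 411 × 0.45 + 72 × 0.55 = 224.55 ppm.
Deficit to target: 245 − 224.55 = 20.45 mg/L.
As CaCO₃: 20.45 mg/L × 822,000 L = 16,810 g; ÷ 100.1 = 167.9 mol Ca²⁺.
Mass: 167.9 × 147 = 24,690 g.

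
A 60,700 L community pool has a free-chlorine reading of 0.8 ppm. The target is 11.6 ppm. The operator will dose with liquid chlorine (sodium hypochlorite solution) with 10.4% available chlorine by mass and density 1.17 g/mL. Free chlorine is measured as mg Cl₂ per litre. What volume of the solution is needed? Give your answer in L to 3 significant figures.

5.39 L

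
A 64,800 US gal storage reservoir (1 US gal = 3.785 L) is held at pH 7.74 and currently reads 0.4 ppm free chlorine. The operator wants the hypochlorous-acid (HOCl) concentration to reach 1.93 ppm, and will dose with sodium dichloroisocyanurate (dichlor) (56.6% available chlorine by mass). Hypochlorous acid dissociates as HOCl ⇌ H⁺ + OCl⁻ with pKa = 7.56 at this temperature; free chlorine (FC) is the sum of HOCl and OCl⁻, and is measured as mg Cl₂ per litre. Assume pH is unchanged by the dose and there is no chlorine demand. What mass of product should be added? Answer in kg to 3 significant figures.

Volume: 64,800 US gal × 3.785 L/gal = 245,268 L.
[OCl⁻]/[HOCl] = 10^(pH − pKa) = 10^(7.74 − 7.56) = 1.514; fraction as HOCl = 1/(1 + 1.514) = 0.3978.
Free chlorine required for 1.93 ppm HOCl: 1.93 / 0.3978 = 4.851 ppm.
FC to add: 4.851 − 0.4 = 4.451 mg/L as Cl₂.
Cl₂ equivalent: 4.451 mg/L × 245,268 L = 1092 g.
Product at 56.6% available Cl: 1092 / 0.566 = 1929 g.

1.93 kg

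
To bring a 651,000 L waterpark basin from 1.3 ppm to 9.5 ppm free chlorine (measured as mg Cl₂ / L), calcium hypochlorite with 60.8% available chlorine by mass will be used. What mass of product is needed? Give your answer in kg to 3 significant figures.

8.78 kg

Chlorine deficit: 9.5 − 1.3 = 8.2 ppm = 8.2 mg/L as Cl₂.
Cl₂ equivalent needed: 8.2 mg/L × 651,000 L = 5,338,000 mg = 5338 g.
Product at 60.8% available chlorine: 5338 / 0.608 = 8780 g.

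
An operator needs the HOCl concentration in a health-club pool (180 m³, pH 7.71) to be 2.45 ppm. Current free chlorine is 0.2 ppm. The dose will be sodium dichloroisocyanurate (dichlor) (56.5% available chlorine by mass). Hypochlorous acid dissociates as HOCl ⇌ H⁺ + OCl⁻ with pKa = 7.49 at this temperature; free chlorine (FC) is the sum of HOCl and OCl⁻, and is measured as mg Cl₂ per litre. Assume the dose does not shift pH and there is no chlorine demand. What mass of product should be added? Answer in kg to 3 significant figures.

Volume: 180 m³ = 180,000 L.
[OCl⁻]/[HOCl] = 10^(pH − pKa) = 10^(7.71 − 7.49) = 1.66; fraction as HOCl = 1/(1 + 1.66) = 0.376.
Free chlorine required for 2.45 ppm HOCl: 2.45 / 0.376 = 6.516 ppm.
FC to add: 6.516 − 0.2 = 6.316 mg/L as Cl₂.
Cl₂ equivalent: 6.316 mg/L × 180,000 L = 1137 g.
Product at 56.5% available Cl: 1137 / 0.565 = 2012 g.

2.01 kg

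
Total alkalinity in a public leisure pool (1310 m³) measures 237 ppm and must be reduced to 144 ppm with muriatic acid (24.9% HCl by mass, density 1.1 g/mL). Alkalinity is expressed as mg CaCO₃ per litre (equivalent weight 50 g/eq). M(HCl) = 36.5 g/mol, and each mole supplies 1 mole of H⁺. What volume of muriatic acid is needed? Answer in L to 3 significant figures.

Volume: 1310 m³ = 1,310,000 L.
Alkalinity to neutralize: (237 − 144) = 93 mg/L as CaCO₃ × 1,310,000 L = 121,800 g as CaCO₃.
Equivalents of H⁺ required: 121,800 ÷ 50 g/eq = 2437 eq = 2437 mol HCl.
Mass of HCl: 2437 × 36.5 = 88,940 g.
Mass of 24.9% solution: 88,940 / 0.249 = 357,200 g.
Volume: 357,200 g ÷ 1.1 g/mL = 324,700 mL.

325 L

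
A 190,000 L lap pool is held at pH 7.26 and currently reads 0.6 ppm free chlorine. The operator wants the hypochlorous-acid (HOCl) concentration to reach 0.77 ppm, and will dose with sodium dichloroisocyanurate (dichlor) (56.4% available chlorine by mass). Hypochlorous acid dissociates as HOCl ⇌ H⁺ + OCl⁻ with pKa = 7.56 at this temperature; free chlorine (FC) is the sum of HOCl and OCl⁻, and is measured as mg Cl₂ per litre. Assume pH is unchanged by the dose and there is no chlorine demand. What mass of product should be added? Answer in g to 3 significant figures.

187 g

[OCl⁻]/[HOCl] = 10^(pH − pKa) = 10^(7.26 − 7.56) = 0.5012; fraction as HOCl = 1/(1 + 0.5012) = 0.6661.
Free chlorine required for 0.77 ppm HOCl: 0.77 / 0.6661 = 1.156 ppm.
FC to add: 1.156 − 0.6 = 0.5559 mg/L as Cl₂.
Cl₂ equivalent: 0.5559 mg/L × 190,000 L = 105.6 g.
Product at 56.4% available Cl: 105.6 / 0.564 = 187.3 g.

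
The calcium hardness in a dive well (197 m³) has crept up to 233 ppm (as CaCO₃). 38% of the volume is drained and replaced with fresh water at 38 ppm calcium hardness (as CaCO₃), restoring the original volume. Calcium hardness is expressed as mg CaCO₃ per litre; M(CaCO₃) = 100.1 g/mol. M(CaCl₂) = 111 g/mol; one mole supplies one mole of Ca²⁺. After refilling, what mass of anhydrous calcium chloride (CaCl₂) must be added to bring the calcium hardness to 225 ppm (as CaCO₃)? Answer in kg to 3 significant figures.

14.4 kg

Volume: 197 m³ = 197,000 L.
After draining 38% and refilling: 233 × 0.62 + 38 × 0.38 = 158.9 ppm.
Deficit to target: 225 − 158.9 = 66.1 mg/L.
As CaCO₃: 66.1 mg/L × 197,000 L = 13,020 g; ÷ 100.1 = 130.1 mol Ca²⁺.
Mass: 130.1 × 111 = 14,440 g.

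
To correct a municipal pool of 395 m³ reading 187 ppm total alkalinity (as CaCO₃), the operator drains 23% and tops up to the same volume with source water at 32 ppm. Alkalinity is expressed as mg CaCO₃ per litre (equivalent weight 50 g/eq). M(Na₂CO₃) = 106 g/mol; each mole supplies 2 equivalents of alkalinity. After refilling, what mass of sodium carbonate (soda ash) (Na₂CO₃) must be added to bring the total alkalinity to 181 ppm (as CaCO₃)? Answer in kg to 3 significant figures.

Volume: 395 m³ = 395,000 L.
After draining 23% and refilling: 187 × 0.77 + 32 × 0.23 = 151.35 ppm.
Deficit to target: 181 − 151.35 = 29.65 mg/L.
As CaCO₃: 29.65 mg/L × 395,000 L = 11,710 g; ÷ 50 g/eq ÷ 2 = 117.1 mol Na₂CO₃.
Mass: 117.1 × 106 = 12,410 g.

12.4 kg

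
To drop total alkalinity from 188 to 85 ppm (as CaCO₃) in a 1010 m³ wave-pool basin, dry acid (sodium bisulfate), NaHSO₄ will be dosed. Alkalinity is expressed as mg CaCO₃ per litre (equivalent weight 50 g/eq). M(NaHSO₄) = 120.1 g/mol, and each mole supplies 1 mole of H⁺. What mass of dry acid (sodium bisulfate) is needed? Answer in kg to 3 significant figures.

Volume: 1010 m³ = 1,010,000 L.
Alkalinity to neutralize: (188 − 85) = 103 mg/L as CaCO₃ × 1,010,000 L = 104,000 g as CaCO₃.
Equivalents of H⁺ required: 104,000 ÷ 50 g/eq = 2081 eq = 2081 mol NaHSO₄.
Mass of NaHSO₄: 2081 × 120.1 = 249,900 g.

250 kg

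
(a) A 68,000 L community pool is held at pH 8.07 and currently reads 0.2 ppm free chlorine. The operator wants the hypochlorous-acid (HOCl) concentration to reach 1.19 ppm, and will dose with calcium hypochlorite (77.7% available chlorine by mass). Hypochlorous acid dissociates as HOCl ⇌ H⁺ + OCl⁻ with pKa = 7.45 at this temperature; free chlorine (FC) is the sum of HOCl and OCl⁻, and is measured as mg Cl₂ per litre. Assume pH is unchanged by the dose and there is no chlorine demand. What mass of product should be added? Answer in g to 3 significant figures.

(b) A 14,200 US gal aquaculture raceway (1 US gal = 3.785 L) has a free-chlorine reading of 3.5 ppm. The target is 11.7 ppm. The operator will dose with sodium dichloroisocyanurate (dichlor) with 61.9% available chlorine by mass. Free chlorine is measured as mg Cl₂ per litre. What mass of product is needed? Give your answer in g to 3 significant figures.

(a) [OCl⁻]/[HOCl] = 10^(pH − pKa) = 10^(8.07 − 7.45) = 4.169; fraction as HOCl = 1/(1 + 4.169) = 0.1935.
(a) Free chlorine required for 1.19 ppm HOCl: 1.19 / 0.1935 = 6.151 ppm.
(a) FC to add: 6.151 − 0.2 = 5.951 mg/L as Cl₂.
(a) Cl₂ equivalent: 5.951 mg/L × 68,000 L = 404.7 g.
(a) Product at 77.7% available Cl: 404.7 / 0.777 = 520.8 g.

(b) Volume: 14,200 US gal × 3.785 L/gal = 53,747 L.
(b) Chlorine deficit: 11.7 − 3.5 = 8.2 ppm = 8.2 mg/L as Cl₂.
(b) Cl₂ equivalent needed: 8.2 mg/L × 53,747 L = 440,700 mg = 440.7 g.
(b) Product at 61.9% available chlorine: 440.7 / 0.619 = 712 g.

(a) 521 g; (b) 712 g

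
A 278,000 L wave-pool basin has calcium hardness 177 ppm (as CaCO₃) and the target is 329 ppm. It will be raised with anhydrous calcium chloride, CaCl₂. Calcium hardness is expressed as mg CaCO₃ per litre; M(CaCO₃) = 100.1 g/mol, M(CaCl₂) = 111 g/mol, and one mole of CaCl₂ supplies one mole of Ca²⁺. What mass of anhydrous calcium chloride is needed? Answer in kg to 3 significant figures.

46.9 kg

Hardness to add: (329 − 177) = 152 mg/L as CaCO₃ × 278,000 L = 42,260 g as CaCO₃.
Moles of Ca²⁺ (1 mol Ca²⁺ ≡ 1 mol CaCO₃): 42,260 / 100.1 g/mol = 422.1 mol.
Mass of CaCl₂: 422.1 × 111 = 46,860 g.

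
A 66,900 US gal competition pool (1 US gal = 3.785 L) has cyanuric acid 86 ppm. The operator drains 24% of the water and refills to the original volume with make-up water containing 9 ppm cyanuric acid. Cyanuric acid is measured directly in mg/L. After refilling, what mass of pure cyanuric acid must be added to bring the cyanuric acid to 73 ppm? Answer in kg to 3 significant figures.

Volume: 66,900 US gal × 3.785 L/gal = 253,216 L.
After draining 24% and refilling: 86 × 0.76 + 9 × 0.24 = 67.52 ppm.
Deficit to target: 73 − 67.52 = 5.48 mg/L.
Mass: 5.48 mg/L × 253,216 L = 1388 g cyanuric acid.

1.39 kg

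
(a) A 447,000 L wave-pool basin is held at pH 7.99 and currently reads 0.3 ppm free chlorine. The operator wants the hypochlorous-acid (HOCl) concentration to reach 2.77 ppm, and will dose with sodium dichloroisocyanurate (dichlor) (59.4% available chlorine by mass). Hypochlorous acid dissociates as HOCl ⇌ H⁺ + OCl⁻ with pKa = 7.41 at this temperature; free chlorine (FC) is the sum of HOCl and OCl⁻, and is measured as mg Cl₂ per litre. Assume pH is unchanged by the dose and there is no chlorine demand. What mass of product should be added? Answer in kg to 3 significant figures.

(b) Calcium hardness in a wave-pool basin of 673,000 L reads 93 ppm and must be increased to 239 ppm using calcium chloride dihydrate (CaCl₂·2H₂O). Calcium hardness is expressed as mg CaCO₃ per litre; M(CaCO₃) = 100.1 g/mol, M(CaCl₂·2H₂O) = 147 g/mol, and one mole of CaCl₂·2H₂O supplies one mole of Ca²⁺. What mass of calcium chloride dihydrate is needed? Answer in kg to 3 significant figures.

(a) [OCl⁻]/[HOCl] = 10^(pH − pKa) = 10^(7.99 − 7.41) = 3.802; fraction as HOCl = 1/(1 + 3.802) = 0.2083.
(a) Free chlorine required for 2.77 ppm HOCl: 2.77 / 0.2083 = 13.3 ppm.
(a) FC to add: 13.3 − 0.3 = 13 mg/L as Cl₂.
(a) Cl₂ equivalent: 13 mg/L × 447,000 L = 5812 g.
(a) Product at 59.4% available Cl: 5812 / 0.594 = 9784 g.

(b) Hardness to add: (239 − 93) = 146 mg/L as CaCO₃ × 673,000 L = 98,260 g as CaCO₃.
(b) Moles of Ca²⁺ (1 mol Ca²⁺ ≡ 1 mol CaCO₃): 98,260 / 100.1 g/mol = 981.6 mol.
(b) Mass of CaCl₂·2H₂O: 981.6 × 147 = 144,300 g.

(a) 9.78 kg; (b) 144 kg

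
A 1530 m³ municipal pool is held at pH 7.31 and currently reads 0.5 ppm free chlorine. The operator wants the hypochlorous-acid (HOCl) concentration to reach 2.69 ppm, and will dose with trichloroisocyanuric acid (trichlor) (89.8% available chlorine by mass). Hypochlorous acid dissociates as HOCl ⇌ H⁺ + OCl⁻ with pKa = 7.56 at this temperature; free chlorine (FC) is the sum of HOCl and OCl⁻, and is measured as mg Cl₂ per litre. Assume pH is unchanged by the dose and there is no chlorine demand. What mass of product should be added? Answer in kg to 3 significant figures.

6.31 kg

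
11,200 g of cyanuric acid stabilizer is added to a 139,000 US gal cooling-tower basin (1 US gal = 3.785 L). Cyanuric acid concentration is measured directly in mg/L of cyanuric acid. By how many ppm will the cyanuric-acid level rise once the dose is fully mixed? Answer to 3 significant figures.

Volume: 139,000 US gal × 3.785 L/gal = 526,115 L.
Rise: 11,200 g / 526,115 L × 1000 = 21.29 mg/L.

21.3 ppm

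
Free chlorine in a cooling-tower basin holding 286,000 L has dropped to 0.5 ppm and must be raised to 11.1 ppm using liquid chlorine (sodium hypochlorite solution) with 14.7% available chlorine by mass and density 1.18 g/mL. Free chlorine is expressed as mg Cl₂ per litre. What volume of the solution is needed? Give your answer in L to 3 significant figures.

Chlorine deficit: 11.1 − 0.5 = 10.6 ppm = 10.6 mg/L as Cl₂.
Cl₂ equivalent needed: 10.6 mg/L × 286,000 L = 3,032,000 mg = 3032 g.
Product at 14.7% available chlorine: 3032 / 0.147 = 20,620 g.
Volume at density 1.18 g/mL: 20,620 g ÷ 1.18 g/mL = 17,480 mL.

17.5 L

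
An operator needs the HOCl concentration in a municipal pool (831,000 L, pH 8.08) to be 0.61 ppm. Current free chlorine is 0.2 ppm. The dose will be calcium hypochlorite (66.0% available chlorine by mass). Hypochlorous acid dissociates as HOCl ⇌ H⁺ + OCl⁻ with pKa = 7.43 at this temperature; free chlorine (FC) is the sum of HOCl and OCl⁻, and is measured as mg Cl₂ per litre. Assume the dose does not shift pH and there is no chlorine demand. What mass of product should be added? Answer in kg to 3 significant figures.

[OCl⁻]/[HOCl] = 10^(pH − pKa) = 10^(8.08 − 7.43) = 4.467; fraction as HOCl = 1/(1 + 4.467) = 0.1829.
Free chlorine required for 0.61 ppm HOCl: 0.61 / 0.1829 = 3.335 ppm.
FC to add: 3.335 − 0.2 = 3.135 mg/L as Cl₂.
Cl₂ equivalent: 3.135 mg/L × 831,000 L = 2605 g.
Product at 66.0% available Cl: 2605 / 0.66 = 3947 g.

3.95 kg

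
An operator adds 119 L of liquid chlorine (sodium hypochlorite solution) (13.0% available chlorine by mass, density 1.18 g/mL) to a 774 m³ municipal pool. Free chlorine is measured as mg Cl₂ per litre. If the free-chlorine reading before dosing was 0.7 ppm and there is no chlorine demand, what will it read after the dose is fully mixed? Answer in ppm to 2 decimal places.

24.28 ppm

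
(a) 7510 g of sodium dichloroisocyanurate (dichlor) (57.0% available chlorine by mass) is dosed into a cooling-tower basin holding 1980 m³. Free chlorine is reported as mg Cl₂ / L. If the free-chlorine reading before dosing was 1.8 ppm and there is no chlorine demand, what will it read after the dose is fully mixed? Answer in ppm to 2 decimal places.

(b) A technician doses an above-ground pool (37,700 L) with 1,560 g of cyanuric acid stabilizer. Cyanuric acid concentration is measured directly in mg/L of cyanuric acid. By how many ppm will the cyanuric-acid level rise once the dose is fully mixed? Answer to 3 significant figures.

(a) 3.96 ppm; (b) 41.4 ppm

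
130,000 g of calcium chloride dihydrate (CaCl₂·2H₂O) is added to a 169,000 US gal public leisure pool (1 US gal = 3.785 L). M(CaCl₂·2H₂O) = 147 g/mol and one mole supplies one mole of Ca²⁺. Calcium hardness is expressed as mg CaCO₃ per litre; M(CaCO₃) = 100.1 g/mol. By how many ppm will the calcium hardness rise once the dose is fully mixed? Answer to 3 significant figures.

Volume: 169,000 US gal × 3.785 L/gal = 639,665 L.
Moles of Ca²⁺: 130,000 g ÷ 147 g/mol = 884.4 mol.
As CaCO₃: 884.4 mol × 100.1 g/mol = 88,520 g.
Rise: 88,520 g / 639,665 L × 1000 = 138.4 mg/L.

138 ppm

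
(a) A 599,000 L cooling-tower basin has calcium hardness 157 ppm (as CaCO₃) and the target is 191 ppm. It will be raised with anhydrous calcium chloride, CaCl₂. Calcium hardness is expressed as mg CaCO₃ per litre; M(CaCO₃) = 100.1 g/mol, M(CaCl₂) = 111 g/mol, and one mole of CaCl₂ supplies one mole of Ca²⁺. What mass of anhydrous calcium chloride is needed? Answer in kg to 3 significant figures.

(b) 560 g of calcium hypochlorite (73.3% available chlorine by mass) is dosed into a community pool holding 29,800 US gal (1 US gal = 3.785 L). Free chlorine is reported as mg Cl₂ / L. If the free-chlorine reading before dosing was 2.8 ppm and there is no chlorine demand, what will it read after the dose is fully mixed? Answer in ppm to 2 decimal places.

(a) Hardness to add: (191 − 157) = 34 mg/L as CaCO₃ × 599,000 L = 20,370 g as CaCO₃.
(a) Moles of Ca²⁺ (1 mol Ca²⁺ ≡ 1 mol CaCO₃): 20,370 / 100.1 g/mol = 203.5 mol.
(a) Mass of CaCl₂: 203.5 × 111 = 22,580 g.

(b) Volume: 29,800 US gal × 3.785 L/gal = 112,793 L.
(b) Available chlorine delivered: 560 g × 0.733 = 410.5 g as Cl₂.
(b) Concentration rise: 410.5 g / 112,793 L = 3.639 mg/L = 3.64 ppm.
(b) Final FC: 2.8 + 3.64 = 6.44 ppm.

(a) 22.6 kg; (b) 6.44 ppm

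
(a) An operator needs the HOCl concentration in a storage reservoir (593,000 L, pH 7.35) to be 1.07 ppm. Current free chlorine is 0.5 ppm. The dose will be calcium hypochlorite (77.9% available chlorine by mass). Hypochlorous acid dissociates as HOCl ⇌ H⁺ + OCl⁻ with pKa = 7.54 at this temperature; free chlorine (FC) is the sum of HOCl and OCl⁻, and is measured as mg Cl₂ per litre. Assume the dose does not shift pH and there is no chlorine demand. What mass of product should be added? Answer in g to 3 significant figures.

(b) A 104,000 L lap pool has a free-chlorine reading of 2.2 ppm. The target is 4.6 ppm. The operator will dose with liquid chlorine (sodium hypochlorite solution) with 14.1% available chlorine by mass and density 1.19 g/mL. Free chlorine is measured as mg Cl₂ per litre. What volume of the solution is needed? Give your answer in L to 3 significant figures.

(a) [OCl⁻]/[HOCl] = 10^(pH − pKa) = 10^(7.35 − 7.54) = 0.6457; fraction as HOCl = 1/(1 + 0.6457) = 0.6077.
(a) Free chlorine required for 1.07 ppm HOCl: 1.07 / 0.6077 = 1.761 ppm.
(a) FC to add: 1.761 − 0.5 = 1.261 mg/L as Cl₂.
(a) Cl₂ equivalent: 1.261 mg/L × 593,000 L = 747.7 g.
(a) Product at 77.9% available Cl: 747.7 / 0.779 = 959.8 g.

(b) Chlorine deficit: 4.6 − 2.2 = 2.4 ppm = 2.4 mg/L as Cl₂.
(b) Cl₂ equivalent needed: 2.4 mg/L × 104,000 L = 249,600 mg = 249.6 g.
(b) Product at 14.1% available chlorine: 249.6 / 0.141 = 1770 g.
(b) Volume at density 1.19 g/mL: 1770 g ÷ 1.19 g/mL = 1488 mL.

(a) 960 g; (b) 1.49 L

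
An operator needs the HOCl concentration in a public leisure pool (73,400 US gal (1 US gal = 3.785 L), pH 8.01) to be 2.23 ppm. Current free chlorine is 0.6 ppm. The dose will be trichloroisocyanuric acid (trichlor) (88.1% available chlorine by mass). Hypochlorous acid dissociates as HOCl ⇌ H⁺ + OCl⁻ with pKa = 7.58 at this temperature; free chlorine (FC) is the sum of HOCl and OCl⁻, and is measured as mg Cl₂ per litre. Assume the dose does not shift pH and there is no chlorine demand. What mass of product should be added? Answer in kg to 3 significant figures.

Volume: 73,400 US gal × 3.785 L/gal = 277,819 L.
[OCl⁻]/[HOCl] = 10^(pH − pKa) = 10^(8.01 − 7.58) = 2.692; fraction as HOCl = 1/(1 + 2.692) = 0.2709.
Free chlorine required for 2.23 ppm HOCl: 2.23 / 0.2709 = 8.232 ppm.
FC to add: 8.232 − 0.6 = 7.632 mg/L as Cl₂.
Cl₂ equivalent: 7.632 mg/L × 277,819 L = 2120 g.
Product at 88.1% available Cl: 2120 / 0.881 = 2407 g.

2.41 kg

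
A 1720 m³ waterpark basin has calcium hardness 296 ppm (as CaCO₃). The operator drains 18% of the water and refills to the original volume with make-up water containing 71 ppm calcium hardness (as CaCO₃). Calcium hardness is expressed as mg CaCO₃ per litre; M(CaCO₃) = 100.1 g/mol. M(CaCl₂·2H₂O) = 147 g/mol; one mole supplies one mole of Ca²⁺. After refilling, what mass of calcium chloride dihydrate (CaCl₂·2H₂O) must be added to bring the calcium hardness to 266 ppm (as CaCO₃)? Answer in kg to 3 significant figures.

Volume: 1720 m³ = 1,720,000 L.
After draining 18% and refilling: 296 × 0.82 + 71 × 0.18 = 255.5 ppm.
Deficit to target: 266 − 255.5 = 10.5 mg/L.
As CaCO₃: 10.5 mg/L × 1,720,000 L = 18,060 g; ÷ 100.1 = 180.4 mol Ca²⁺.
Mass: 180.4 × 147 = 26,520 g.

26.5 kg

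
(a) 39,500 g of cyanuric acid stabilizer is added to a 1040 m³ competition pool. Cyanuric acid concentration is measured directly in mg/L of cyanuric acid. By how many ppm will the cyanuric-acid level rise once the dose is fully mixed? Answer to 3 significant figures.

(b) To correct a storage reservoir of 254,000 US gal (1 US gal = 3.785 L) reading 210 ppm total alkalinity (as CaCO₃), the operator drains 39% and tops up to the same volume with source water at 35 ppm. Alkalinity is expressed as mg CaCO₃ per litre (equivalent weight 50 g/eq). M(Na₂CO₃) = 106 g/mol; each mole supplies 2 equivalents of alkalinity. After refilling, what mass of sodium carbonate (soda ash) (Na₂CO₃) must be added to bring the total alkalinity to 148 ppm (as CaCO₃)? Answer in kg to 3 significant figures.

(a) 38.0 ppm; (b) 6.37 kg

(a) Volume: 1040 m³ = 1,040,000 L.
(a) Rise: 39,500 g / 1,040,000 L × 1000 = 37.98 mg/L.

(b) Volume: 254,000 US gal × 3.785 L/gal = 961,390 L.
(b) After draining 39% and refilling: 210 × 0.61 + 35 × 0.39 = 141.75 ppm.
(b) Deficit to target: 148 − 141.75 = 6.25 mg/L.
(b) As CaCO₃: 6.25 mg/L × 961,390 L = 6009 g; ÷ 50 g/eq ÷ 2 = 60.09 mol Na₂CO₃.
(b) Mass: 60.09 × 106 = 6369 g.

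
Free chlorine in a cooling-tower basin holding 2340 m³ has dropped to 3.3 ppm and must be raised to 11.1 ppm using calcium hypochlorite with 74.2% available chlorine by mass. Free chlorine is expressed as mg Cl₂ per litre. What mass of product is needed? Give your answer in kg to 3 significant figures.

24.6 kg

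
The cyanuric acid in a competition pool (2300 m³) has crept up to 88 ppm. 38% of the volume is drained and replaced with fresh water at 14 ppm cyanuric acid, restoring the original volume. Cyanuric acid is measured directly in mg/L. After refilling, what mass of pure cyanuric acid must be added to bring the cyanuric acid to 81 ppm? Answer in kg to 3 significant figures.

Volume: 2300 m³ = 2,300,000 L.
After draining 38% and refilling: 88 × 0.62 + 14 × 0.38 = 59.88 ppm.
Deficit to target: 81 − 59.88 = 21.12 mg/L.
Mass: 21.12 mg/L × 2,300,000 L = 48,580 g cyanuric acid.

48.6 kg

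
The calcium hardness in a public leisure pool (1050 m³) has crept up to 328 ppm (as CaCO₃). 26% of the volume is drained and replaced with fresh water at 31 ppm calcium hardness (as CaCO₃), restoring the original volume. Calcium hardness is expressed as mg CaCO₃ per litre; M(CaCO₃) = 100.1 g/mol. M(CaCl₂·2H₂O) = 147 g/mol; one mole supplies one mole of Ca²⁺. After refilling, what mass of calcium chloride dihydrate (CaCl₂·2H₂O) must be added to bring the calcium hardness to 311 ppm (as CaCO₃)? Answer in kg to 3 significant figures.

92.9 kg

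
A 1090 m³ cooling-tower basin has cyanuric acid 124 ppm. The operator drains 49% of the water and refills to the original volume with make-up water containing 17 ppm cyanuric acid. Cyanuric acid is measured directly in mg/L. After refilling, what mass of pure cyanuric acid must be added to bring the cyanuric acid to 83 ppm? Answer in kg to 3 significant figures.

Volume: 1090 m³ = 1,090,000 L.
After draining 49% and refilling: 124 × 0.51 + 17 × 0.49 = 71.57 ppm.
Deficit to target: 83 − 71.57 = 11.43 mg/L.
Mass: 11.43 mg/L × 1,090,000 L = 12,460 g cyanuric acid.

12.5 kg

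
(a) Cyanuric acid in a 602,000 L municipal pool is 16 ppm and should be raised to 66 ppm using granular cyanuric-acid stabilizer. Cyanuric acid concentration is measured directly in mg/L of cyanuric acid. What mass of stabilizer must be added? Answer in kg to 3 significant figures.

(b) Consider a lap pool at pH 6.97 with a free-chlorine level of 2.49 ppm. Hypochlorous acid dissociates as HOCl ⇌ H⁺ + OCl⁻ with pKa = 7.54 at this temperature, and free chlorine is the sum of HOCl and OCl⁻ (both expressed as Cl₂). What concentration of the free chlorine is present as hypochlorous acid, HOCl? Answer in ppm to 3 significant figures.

(a) CYA to add: (66 − 16) = 50 mg/L × 602,000 L = 30,100 g cyanuric acid.

(b) [OCl⁻]/[HOCl] = 10^(pH − pKa) = 10^(6.97 − 7.54) = 10^-0.57 = 0.2692.
(b) Fraction as HOCl = 1 / (1 + 0.2692) = 0.7879.
(b) HOCl = 0.7879 × 2.49 ppm = 1.962 ppm.

(a) 30.1 kg; (b) 1.96 ppm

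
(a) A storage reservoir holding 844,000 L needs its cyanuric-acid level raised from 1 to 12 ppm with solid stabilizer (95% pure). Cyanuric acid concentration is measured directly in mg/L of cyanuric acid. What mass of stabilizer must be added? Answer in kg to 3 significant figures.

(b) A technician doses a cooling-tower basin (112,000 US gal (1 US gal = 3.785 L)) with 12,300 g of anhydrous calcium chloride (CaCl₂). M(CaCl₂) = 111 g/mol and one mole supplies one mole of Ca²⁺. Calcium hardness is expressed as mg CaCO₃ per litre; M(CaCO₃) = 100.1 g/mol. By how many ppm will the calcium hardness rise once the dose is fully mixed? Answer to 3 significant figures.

(a) 9.77 kg; (b) 26.2 ppm

(a) CYA to add: (12 − 1) = 11 mg/L × 844,000 L = 9284 g cyanuric acid.
(a) At 95% purity: 9284 / 0.95 = 9773 g product.

(b) Volume: 112,000 US gal × 3.785 L/gal = 423,920 L.
(b) Moles of Ca²⁺: 12,300 g ÷ 111 g/mol = 110.8 mol.
(b) As CaCO₃: 110.8 mol × 100.1 g/mol = 11,090 g.
(b) Rise: 11,090 g / 423,920 L × 1000 = 26.17 mg/L.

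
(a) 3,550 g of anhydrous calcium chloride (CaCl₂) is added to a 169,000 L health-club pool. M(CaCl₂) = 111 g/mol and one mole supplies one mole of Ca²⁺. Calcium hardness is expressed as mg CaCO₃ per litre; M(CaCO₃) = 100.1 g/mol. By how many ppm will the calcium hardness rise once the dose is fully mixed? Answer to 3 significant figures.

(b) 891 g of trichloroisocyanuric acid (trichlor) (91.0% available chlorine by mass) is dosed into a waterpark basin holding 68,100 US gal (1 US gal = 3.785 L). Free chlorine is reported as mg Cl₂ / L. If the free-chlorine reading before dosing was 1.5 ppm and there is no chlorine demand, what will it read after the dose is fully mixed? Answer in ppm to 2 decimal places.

(a) Moles of Ca²⁺: 3,550 g ÷ 111 g/mol = 31.98 mol.
(a) As CaCO₃: 31.98 mol × 100.1 g/mol = 3201 g.
(a) Rise: 3201 g / 169,000 L × 1000 = 18.94 mg/L.

(b) Volume: 68,100 US gal × 3.785 L/gal = 257,758 L.
(b) Available chlorine delivered: 891 g × 0.91 = 810.8 g as Cl₂.
(b) Concentration rise: 810.8 g / 257,758 L = 3.146 mg/L = 3.15 ppm.
(b) Final FC: 1.5 + 3.15 = 4.65 ppm.

(a) 18.9 ppm; (b) 4.65 ppm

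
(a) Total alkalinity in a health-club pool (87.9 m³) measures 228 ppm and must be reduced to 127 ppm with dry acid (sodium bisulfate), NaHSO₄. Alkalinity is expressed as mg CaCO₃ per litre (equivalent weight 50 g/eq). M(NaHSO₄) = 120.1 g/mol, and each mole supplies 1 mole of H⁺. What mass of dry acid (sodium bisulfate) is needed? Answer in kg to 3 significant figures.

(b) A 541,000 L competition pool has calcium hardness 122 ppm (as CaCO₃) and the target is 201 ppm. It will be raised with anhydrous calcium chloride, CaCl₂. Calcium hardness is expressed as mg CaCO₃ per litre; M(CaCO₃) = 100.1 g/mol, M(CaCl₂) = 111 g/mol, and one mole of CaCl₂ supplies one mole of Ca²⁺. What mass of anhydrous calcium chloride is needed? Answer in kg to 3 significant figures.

(a) 21.3 kg; (b) 47.4 kg

(a) Volume: 87.9 m³ = 87,900 L.
(a) Alkalinity to neutralize: (228 − 127) = 101 mg/L as CaCO₃ × 87,900 L = 8878 g as CaCO₃.
(a) Equivalents of H⁺ required: 8878 ÷ 50 g/eq = 177.6 eq = 177.6 mol NaHSO₄.
(a) Mass of NaHSO₄: 177.6 × 120.1 = 21,320 g.

(b) Hardness to add: (201 − 122) = 79 mg/L as CaCO₃ × 541,000 L = 42,740 g as CaCO₃.
(b) Moles of Ca²⁺ (1 mol Ca²⁺ ≡ 1 mol CaCO₃): 42,740 / 100.1 g/mol = 427 mol.
(b) Mass of CaCl₂: 427 × 111 = 47,390 g.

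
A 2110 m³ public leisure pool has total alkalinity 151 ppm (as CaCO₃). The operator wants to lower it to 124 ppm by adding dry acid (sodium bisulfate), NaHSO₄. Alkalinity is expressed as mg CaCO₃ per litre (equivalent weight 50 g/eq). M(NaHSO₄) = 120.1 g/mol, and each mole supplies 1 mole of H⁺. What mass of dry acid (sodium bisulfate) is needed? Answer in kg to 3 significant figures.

Volume: 2110 m³ = 2,110,000 L.
Alkalinity to neutralize: (151 − 124) = 27 mg/L as CaCO₃ × 2,110,000 L = 56,970 g as CaCO₃.
Equivalents of H⁺ required: 56,970 ÷ 50 g/eq = 1139 eq = 1139 mol NaHSO₄.
Mass of NaHSO₄: 1139 × 120.1 = 136,800 g.

137 kg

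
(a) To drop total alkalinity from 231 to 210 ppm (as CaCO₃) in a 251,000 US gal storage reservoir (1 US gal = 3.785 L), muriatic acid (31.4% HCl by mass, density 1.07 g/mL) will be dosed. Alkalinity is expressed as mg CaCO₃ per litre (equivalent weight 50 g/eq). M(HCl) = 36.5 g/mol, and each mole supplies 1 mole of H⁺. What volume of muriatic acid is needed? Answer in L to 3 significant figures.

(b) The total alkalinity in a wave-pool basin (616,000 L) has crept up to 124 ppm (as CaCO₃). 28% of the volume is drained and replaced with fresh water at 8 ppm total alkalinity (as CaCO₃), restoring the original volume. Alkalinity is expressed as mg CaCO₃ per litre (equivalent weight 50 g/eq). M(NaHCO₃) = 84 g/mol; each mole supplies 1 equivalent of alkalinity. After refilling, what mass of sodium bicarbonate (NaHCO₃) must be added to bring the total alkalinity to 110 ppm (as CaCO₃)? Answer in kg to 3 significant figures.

(a) 43.3 L; (b) 19.1 kg

(a) Volume: 251,000 US gal × 3.785 L/gal = 950,035 L.
(a) Alkalinity to neutralize: (231 − 210) = 21 mg/L as CaCO₃ × 950,035 L = 19,950 g as CaCO₃.
(a) Equivalents of H⁺ required: 19,950 ÷ 50 g/eq = 399 eq = 399 mol HCl.
(a) Mass of HCl: 399 × 36.5 = 14,560 g.
(a) Mass of 31.4% solution: 14,560 / 0.314 = 46,380 g.
(a) Volume: 46,380 g ÷ 1.07 g/mL = 43,350 mL.

(b) After draining 28% and refilling: 124 × 0.72 + 8 × 0.28 = 91.52 ppm.
(b) Deficit to target: 110 − 91.52 = 18.48 mg/L.
(b) As CaCO₃: 18.48 mg/L × 616,000 L = 11,380 g; ÷ 50 g/eq ÷ 1 = 227.7 mol NaHCO₃.
(b) Mass: 227.7 × 84 = 19,120 g.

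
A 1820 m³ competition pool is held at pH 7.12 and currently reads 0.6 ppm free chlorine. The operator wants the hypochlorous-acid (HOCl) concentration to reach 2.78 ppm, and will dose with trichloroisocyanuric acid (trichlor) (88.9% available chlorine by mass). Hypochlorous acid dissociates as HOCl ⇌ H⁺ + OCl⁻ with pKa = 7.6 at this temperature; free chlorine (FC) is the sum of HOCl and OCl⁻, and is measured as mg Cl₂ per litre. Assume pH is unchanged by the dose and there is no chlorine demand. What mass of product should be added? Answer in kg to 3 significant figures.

6.35 kg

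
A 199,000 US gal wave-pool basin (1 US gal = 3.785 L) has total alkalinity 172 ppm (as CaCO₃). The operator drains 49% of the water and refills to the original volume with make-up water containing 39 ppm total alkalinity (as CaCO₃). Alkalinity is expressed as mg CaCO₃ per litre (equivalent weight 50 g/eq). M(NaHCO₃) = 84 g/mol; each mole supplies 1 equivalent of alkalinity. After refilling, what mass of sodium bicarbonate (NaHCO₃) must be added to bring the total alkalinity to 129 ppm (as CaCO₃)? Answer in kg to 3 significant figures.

Volume: 199,000 US gal × 3.785 L/gal = 753,215 L.
After draining 49% and refilling: 172 × 0.51 + 39 × 0.49 = 106.83 ppm.
Deficit to target: 129 − 106.83 = 22.17 mg/L.
As CaCO₃: 22.17 mg/L × 753,215 L = 16,700 g; ÷ 50 g/eq ÷ 1 = 334 mol NaHCO₃.
Mass: 334 × 84 = 28,050 g.

28.1 kg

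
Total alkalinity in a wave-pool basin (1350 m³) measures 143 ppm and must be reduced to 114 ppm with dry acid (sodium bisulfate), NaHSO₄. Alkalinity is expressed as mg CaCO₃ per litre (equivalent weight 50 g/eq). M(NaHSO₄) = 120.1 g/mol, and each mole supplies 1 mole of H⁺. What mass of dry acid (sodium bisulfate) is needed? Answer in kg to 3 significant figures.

Volume: 1350 m³ = 1,350,000 L.
Alkalinity to neutralize: (143 − 114) = 29 mg/L as CaCO₃ × 1,350,000 L = 39,150 g as CaCO₃.
Equivalents of H⁺ required: 39,150 ÷ 50 g/eq = 783 eq = 783 mol NaHSO₄.
Mass of NaHSO₄: 783 × 120.1 = 94,040 g.

94.0 kg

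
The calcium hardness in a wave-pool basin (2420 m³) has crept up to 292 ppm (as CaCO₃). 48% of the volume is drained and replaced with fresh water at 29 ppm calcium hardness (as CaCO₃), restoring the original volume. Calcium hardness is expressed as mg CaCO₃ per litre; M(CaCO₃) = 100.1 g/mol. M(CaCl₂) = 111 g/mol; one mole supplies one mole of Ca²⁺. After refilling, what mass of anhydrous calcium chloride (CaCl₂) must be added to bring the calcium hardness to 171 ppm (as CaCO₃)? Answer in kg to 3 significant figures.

14.1 kg

Volume: 2420 m³ = 2,420,000 L.
After draining 48% and refilling: 292 × 0.52 + 29 × 0.48 = 165.76 ppm.
Deficit to target: 171 − 165.76 = 5.24 mg/L.
As CaCO₃: 5.24 mg/L × 2,420,000 L = 12,680 g; ÷ 100.1 = 126.7 mol Ca²⁺.
Mass: 126.7 × 111 = 14,060 g.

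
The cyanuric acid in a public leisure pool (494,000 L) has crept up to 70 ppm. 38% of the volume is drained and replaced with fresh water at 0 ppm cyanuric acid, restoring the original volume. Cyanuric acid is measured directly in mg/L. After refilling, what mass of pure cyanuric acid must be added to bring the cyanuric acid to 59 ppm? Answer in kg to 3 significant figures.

After draining 38% and refilling: 70 × 0.62 + 0 × 0.38 = 43.4 ppm.
Deficit to target: 59 − 43.4 = 15.6 mg/L.
Mass: 15.6 mg/L × 494,000 L = 7706 g cyanuric acid.

7.71 kg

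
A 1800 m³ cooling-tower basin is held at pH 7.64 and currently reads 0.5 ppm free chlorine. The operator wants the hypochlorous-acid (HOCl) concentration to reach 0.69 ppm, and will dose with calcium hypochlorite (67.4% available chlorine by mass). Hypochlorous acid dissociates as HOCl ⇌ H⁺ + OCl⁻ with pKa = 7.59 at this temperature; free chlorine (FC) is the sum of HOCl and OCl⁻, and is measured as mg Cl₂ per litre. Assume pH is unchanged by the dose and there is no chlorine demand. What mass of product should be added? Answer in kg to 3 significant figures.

2.57 kg

Volume: 1800 m³ = 1,800,000 L.
[OCl⁻]/[HOCl] = 10^(pH − pKa) = 10^(7.64 − 7.59) = 1.122; fraction as HOCl = 1/(1 + 1.122) = 0.4712.
Free chlorine required for 0.69 ppm HOCl: 0.69 / 0.4712 = 1.464 ppm.
FC to add: 1.464 − 0.5 = 0.9642 mg/L as Cl₂.
Cl₂ equivalent: 0.9642 mg/L × 1,800,000 L = 1736 g.
Product at 67.4% available Cl: 1736 / 0.674 = 2575 g.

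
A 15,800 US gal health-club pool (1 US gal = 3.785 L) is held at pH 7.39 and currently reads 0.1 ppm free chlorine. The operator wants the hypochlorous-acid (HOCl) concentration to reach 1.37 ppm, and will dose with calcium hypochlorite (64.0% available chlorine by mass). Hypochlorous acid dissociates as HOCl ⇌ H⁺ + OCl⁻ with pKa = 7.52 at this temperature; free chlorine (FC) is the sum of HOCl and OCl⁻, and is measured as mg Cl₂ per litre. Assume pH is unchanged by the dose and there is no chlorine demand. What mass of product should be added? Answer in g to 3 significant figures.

Volume: 15,800 US gal × 3.785 L/gal = 59,803 L.
[OCl⁻]/[HOCl] = 10^(pH − pKa) = 10^(7.39 − 7.52) = 0.7413; fraction as HOCl = 1/(1 + 0.7413) = 0.5743.
Free chlorine required for 1.37 ppm HOCl: 1.37 / 0.5743 = 2.386 ppm.
FC to add: 2.386 − 0.1 = 2.286 mg/L as Cl₂.
Cl₂ equivalent: 2.286 mg/L × 59,803 L = 136.7 g.
Product at 64.0% available Cl: 136.7 / 0.64 = 213.6 g.

214 g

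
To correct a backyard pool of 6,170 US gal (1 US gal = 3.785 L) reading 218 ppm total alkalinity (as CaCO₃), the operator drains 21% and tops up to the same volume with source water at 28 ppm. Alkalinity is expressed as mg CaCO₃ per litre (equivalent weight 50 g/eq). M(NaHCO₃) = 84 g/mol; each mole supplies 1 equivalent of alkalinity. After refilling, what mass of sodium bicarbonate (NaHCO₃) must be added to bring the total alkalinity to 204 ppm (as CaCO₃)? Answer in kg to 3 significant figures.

Volume: 6,170 US gal × 3.785 L/gal = 23,353 L.
After draining 21% and refilling: 218 × 0.79 + 28 × 0.21 = 178.1 ppm.
Deficit to target: 204 − 178.1 = 25.9 mg/L.
As CaCO₃: 25.9 mg/L × 23,353 L = 604.9 g; ÷ 50 g/eq ÷ 1 = 12.1 mol NaHCO₃.
Mass: 12.1 × 84 = 1016 g.

1.02 kg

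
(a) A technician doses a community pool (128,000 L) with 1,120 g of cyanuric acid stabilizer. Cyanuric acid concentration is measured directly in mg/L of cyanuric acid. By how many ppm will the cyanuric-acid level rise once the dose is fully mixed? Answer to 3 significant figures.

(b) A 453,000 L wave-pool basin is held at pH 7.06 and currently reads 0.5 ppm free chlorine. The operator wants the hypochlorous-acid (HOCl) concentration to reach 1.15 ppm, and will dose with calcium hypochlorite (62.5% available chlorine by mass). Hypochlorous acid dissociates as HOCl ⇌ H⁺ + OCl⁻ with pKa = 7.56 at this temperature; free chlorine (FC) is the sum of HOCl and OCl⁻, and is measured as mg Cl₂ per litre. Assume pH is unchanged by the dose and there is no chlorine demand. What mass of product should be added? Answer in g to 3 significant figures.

(a) 8.75 ppm; (b) 735 g

(a) Rise: 1,120 g / 128,000 L × 1000 = 8.75 mg/L.

(b) [OCl⁻]/[HOCl] = 10^(pH − pKa) = 10^(7.06 − 7.56) = 0.3162; fraction as HOCl = 1/(1 + 0.3162) = 0.7597.
(b) Free chlorine required for 1.15 ppm HOCl: 1.15 / 0.7597 = 1.514 ppm.
(b) FC to add: 1.514 − 0.5 = 1.014 mg/L as Cl₂.
(b) Cl₂ equivalent: 1.014 mg/L × 453,000 L = 459.2 g.
(b) Product at 62.5% available Cl: 459.2 / 0.625 = 734.7 g.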